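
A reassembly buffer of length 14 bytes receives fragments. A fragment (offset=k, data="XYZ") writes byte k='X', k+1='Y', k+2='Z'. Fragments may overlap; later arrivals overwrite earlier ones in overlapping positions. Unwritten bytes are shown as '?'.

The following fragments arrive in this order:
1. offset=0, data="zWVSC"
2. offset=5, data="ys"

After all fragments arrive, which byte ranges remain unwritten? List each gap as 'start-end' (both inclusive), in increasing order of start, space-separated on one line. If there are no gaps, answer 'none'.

Fragment 1: offset=0 len=5
Fragment 2: offset=5 len=2
Gaps: 7-13

Answer: 7-13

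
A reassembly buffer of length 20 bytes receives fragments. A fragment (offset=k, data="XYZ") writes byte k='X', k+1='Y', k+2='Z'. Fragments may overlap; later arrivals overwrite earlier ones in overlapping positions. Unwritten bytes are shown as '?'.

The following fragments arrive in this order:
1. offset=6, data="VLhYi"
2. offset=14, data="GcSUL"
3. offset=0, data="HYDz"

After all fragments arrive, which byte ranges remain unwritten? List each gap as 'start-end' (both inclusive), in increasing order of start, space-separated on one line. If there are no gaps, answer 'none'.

Answer: 4-5 11-13 19-19

Derivation:
Fragment 1: offset=6 len=5
Fragment 2: offset=14 len=5
Fragment 3: offset=0 len=4
Gaps: 4-5 11-13 19-19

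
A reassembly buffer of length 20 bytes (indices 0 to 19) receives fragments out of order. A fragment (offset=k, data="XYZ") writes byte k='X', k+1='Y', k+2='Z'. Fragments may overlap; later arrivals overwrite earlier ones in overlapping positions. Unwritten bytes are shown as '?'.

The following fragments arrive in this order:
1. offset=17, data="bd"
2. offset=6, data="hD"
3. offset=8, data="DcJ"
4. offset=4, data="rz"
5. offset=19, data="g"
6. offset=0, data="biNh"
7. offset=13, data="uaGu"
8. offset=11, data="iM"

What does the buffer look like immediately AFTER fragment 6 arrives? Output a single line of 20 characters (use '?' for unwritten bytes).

Answer: biNhrzhDDcJ??????bdg

Derivation:
Fragment 1: offset=17 data="bd" -> buffer=?????????????????bd?
Fragment 2: offset=6 data="hD" -> buffer=??????hD?????????bd?
Fragment 3: offset=8 data="DcJ" -> buffer=??????hDDcJ??????bd?
Fragment 4: offset=4 data="rz" -> buffer=????rzhDDcJ??????bd?
Fragment 5: offset=19 data="g" -> buffer=????rzhDDcJ??????bdg
Fragment 6: offset=0 data="biNh" -> buffer=biNhrzhDDcJ??????bdg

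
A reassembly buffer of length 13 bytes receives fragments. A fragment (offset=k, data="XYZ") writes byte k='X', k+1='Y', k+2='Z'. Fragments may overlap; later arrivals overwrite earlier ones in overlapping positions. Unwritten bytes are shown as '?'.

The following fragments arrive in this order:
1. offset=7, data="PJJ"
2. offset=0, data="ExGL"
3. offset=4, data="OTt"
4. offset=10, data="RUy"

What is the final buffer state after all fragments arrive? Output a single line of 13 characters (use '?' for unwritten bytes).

Answer: ExGLOTtPJJRUy

Derivation:
Fragment 1: offset=7 data="PJJ" -> buffer=???????PJJ???
Fragment 2: offset=0 data="ExGL" -> buffer=ExGL???PJJ???
Fragment 3: offset=4 data="OTt" -> buffer=ExGLOTtPJJ???
Fragment 4: offset=10 data="RUy" -> buffer=ExGLOTtPJJRUy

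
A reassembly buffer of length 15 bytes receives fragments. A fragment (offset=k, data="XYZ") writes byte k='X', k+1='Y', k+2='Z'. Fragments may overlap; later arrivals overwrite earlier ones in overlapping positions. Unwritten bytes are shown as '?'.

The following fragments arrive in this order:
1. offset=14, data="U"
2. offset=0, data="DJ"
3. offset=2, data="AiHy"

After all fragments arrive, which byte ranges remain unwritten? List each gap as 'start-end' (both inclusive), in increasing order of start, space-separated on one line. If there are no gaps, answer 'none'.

Answer: 6-13

Derivation:
Fragment 1: offset=14 len=1
Fragment 2: offset=0 len=2
Fragment 3: offset=2 len=4
Gaps: 6-13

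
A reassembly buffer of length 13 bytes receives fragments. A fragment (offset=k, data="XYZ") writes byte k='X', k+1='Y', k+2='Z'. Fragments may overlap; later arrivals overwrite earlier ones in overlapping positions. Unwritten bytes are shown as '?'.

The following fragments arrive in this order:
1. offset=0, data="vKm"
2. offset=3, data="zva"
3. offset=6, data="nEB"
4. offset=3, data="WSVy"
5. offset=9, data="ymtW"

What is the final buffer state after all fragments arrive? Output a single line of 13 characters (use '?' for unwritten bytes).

Fragment 1: offset=0 data="vKm" -> buffer=vKm??????????
Fragment 2: offset=3 data="zva" -> buffer=vKmzva???????
Fragment 3: offset=6 data="nEB" -> buffer=vKmzvanEB????
Fragment 4: offset=3 data="WSVy" -> buffer=vKmWSVyEB????
Fragment 5: offset=9 data="ymtW" -> buffer=vKmWSVyEBymtW

Answer: vKmWSVyEBymtW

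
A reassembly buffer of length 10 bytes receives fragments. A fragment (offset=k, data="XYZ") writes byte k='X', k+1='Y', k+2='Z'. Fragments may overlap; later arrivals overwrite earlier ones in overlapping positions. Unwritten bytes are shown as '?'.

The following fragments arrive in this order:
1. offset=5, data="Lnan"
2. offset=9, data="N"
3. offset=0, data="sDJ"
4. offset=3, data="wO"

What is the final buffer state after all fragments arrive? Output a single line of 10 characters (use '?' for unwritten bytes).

Answer: sDJwOLnanN

Derivation:
Fragment 1: offset=5 data="Lnan" -> buffer=?????Lnan?
Fragment 2: offset=9 data="N" -> buffer=?????LnanN
Fragment 3: offset=0 data="sDJ" -> buffer=sDJ??LnanN
Fragment 4: offset=3 data="wO" -> buffer=sDJwOLnanN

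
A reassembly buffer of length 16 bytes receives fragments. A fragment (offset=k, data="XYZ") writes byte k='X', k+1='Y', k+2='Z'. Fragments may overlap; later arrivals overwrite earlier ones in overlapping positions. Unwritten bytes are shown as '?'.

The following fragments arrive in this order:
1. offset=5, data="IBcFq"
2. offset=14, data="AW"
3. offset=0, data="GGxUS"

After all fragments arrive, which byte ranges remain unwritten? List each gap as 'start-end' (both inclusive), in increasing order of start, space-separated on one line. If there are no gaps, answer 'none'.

Answer: 10-13

Derivation:
Fragment 1: offset=5 len=5
Fragment 2: offset=14 len=2
Fragment 3: offset=0 len=5
Gaps: 10-13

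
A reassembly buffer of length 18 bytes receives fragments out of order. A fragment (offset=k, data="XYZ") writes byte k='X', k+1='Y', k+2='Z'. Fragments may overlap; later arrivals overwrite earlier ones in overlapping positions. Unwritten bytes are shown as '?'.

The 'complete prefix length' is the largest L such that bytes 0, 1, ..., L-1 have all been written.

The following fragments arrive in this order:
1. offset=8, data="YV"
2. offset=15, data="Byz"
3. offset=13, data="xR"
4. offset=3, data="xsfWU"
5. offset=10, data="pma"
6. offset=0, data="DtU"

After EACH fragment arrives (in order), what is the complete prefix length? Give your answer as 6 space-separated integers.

Fragment 1: offset=8 data="YV" -> buffer=????????YV???????? -> prefix_len=0
Fragment 2: offset=15 data="Byz" -> buffer=????????YV?????Byz -> prefix_len=0
Fragment 3: offset=13 data="xR" -> buffer=????????YV???xRByz -> prefix_len=0
Fragment 4: offset=3 data="xsfWU" -> buffer=???xsfWUYV???xRByz -> prefix_len=0
Fragment 5: offset=10 data="pma" -> buffer=???xsfWUYVpmaxRByz -> prefix_len=0
Fragment 6: offset=0 data="DtU" -> buffer=DtUxsfWUYVpmaxRByz -> prefix_len=18

Answer: 0 0 0 0 0 18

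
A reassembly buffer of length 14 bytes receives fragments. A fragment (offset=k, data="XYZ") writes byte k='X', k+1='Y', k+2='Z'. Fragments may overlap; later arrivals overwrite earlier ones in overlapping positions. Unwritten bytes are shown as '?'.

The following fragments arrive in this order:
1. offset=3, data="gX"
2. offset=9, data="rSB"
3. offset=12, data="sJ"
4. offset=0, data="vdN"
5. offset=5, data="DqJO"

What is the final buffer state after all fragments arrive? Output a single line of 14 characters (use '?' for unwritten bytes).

Fragment 1: offset=3 data="gX" -> buffer=???gX?????????
Fragment 2: offset=9 data="rSB" -> buffer=???gX????rSB??
Fragment 3: offset=12 data="sJ" -> buffer=???gX????rSBsJ
Fragment 4: offset=0 data="vdN" -> buffer=vdNgX????rSBsJ
Fragment 5: offset=5 data="DqJO" -> buffer=vdNgXDqJOrSBsJ

Answer: vdNgXDqJOrSBsJ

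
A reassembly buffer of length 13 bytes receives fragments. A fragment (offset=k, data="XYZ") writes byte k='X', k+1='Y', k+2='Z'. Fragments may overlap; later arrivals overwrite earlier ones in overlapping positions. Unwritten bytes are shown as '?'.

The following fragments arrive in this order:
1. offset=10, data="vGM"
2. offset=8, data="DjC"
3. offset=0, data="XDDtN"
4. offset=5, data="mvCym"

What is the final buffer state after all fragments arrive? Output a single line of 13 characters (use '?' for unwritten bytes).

Answer: XDDtNmvCymCGM

Derivation:
Fragment 1: offset=10 data="vGM" -> buffer=??????????vGM
Fragment 2: offset=8 data="DjC" -> buffer=????????DjCGM
Fragment 3: offset=0 data="XDDtN" -> buffer=XDDtN???DjCGM
Fragment 4: offset=5 data="mvCym" -> buffer=XDDtNmvCymCGM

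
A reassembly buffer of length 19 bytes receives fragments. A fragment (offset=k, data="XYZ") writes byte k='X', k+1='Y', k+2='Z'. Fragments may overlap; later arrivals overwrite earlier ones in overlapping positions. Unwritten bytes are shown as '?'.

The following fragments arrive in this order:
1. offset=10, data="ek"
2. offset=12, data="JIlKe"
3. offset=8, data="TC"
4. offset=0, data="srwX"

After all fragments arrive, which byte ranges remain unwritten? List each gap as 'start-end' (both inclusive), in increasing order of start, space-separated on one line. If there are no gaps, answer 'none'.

Fragment 1: offset=10 len=2
Fragment 2: offset=12 len=5
Fragment 3: offset=8 len=2
Fragment 4: offset=0 len=4
Gaps: 4-7 17-18

Answer: 4-7 17-18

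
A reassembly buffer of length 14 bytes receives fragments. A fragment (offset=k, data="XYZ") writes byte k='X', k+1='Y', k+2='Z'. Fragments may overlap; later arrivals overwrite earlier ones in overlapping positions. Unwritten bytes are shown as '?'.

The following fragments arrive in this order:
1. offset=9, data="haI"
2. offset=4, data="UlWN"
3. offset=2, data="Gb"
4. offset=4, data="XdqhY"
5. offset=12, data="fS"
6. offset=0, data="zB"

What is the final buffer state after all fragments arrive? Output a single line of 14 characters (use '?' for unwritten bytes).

Fragment 1: offset=9 data="haI" -> buffer=?????????haI??
Fragment 2: offset=4 data="UlWN" -> buffer=????UlWN?haI??
Fragment 3: offset=2 data="Gb" -> buffer=??GbUlWN?haI??
Fragment 4: offset=4 data="XdqhY" -> buffer=??GbXdqhYhaI??
Fragment 5: offset=12 data="fS" -> buffer=??GbXdqhYhaIfS
Fragment 6: offset=0 data="zB" -> buffer=zBGbXdqhYhaIfS

Answer: zBGbXdqhYhaIfS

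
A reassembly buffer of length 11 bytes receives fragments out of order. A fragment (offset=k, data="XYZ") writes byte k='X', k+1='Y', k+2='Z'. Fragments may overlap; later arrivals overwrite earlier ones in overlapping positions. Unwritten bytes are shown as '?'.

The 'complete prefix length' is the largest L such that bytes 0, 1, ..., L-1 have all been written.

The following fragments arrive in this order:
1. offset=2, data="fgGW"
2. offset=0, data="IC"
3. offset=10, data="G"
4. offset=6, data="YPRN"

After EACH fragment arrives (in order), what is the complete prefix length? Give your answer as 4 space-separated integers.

Answer: 0 6 6 11

Derivation:
Fragment 1: offset=2 data="fgGW" -> buffer=??fgGW????? -> prefix_len=0
Fragment 2: offset=0 data="IC" -> buffer=ICfgGW????? -> prefix_len=6
Fragment 3: offset=10 data="G" -> buffer=ICfgGW????G -> prefix_len=6
Fragment 4: offset=6 data="YPRN" -> buffer=ICfgGWYPRNG -> prefix_len=11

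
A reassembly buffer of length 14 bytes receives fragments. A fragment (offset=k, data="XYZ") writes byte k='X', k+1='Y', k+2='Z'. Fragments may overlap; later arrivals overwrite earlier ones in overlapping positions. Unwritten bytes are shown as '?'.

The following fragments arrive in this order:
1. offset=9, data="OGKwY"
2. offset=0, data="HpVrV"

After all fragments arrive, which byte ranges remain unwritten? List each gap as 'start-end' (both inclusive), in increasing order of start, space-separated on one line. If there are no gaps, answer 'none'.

Fragment 1: offset=9 len=5
Fragment 2: offset=0 len=5
Gaps: 5-8

Answer: 5-8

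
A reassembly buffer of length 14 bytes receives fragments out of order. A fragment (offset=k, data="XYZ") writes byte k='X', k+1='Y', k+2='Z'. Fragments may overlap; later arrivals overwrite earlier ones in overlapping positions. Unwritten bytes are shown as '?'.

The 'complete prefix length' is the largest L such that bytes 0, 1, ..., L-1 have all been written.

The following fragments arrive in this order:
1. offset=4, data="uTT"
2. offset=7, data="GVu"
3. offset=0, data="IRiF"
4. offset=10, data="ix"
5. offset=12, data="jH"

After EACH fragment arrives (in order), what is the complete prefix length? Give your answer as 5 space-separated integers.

Answer: 0 0 10 12 14

Derivation:
Fragment 1: offset=4 data="uTT" -> buffer=????uTT??????? -> prefix_len=0
Fragment 2: offset=7 data="GVu" -> buffer=????uTTGVu???? -> prefix_len=0
Fragment 3: offset=0 data="IRiF" -> buffer=IRiFuTTGVu???? -> prefix_len=10
Fragment 4: offset=10 data="ix" -> buffer=IRiFuTTGVuix?? -> prefix_len=12
Fragment 5: offset=12 data="jH" -> buffer=IRiFuTTGVuixjH -> prefix_len=14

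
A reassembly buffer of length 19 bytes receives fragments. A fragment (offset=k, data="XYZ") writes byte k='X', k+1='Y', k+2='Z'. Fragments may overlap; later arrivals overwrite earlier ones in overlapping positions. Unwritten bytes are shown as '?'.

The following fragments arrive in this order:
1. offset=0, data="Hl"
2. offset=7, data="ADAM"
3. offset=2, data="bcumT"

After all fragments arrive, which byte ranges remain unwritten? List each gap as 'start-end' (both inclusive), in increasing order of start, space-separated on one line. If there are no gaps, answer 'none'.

Answer: 11-18

Derivation:
Fragment 1: offset=0 len=2
Fragment 2: offset=7 len=4
Fragment 3: offset=2 len=5
Gaps: 11-18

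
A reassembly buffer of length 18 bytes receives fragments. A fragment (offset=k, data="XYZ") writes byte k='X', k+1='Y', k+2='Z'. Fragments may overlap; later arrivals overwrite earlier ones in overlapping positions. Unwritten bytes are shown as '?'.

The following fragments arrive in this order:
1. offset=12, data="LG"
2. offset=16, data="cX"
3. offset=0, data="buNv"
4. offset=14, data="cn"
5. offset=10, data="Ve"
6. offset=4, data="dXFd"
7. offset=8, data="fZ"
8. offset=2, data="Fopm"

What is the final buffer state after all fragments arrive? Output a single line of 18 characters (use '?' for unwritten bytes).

Fragment 1: offset=12 data="LG" -> buffer=????????????LG????
Fragment 2: offset=16 data="cX" -> buffer=????????????LG??cX
Fragment 3: offset=0 data="buNv" -> buffer=buNv????????LG??cX
Fragment 4: offset=14 data="cn" -> buffer=buNv????????LGcncX
Fragment 5: offset=10 data="Ve" -> buffer=buNv??????VeLGcncX
Fragment 6: offset=4 data="dXFd" -> buffer=buNvdXFd??VeLGcncX
Fragment 7: offset=8 data="fZ" -> buffer=buNvdXFdfZVeLGcncX
Fragment 8: offset=2 data="Fopm" -> buffer=buFopmFdfZVeLGcncX

Answer: buFopmFdfZVeLGcncX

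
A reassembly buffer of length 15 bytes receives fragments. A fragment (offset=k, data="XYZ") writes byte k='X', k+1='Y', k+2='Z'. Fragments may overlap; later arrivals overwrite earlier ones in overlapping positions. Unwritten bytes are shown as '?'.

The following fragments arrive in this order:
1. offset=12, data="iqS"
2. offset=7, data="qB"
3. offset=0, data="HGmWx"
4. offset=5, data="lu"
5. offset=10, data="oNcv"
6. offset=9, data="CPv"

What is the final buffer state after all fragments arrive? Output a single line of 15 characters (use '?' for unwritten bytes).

Fragment 1: offset=12 data="iqS" -> buffer=????????????iqS
Fragment 2: offset=7 data="qB" -> buffer=???????qB???iqS
Fragment 3: offset=0 data="HGmWx" -> buffer=HGmWx??qB???iqS
Fragment 4: offset=5 data="lu" -> buffer=HGmWxluqB???iqS
Fragment 5: offset=10 data="oNcv" -> buffer=HGmWxluqB?oNcvS
Fragment 6: offset=9 data="CPv" -> buffer=HGmWxluqBCPvcvS

Answer: HGmWxluqBCPvcvS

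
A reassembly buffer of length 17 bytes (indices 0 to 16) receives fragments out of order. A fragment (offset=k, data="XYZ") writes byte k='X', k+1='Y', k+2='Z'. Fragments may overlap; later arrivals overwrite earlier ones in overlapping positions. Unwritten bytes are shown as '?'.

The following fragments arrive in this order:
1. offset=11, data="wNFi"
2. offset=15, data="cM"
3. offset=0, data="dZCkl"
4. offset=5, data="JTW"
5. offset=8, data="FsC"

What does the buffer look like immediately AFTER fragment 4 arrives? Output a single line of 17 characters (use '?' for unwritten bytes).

Fragment 1: offset=11 data="wNFi" -> buffer=???????????wNFi??
Fragment 2: offset=15 data="cM" -> buffer=???????????wNFicM
Fragment 3: offset=0 data="dZCkl" -> buffer=dZCkl??????wNFicM
Fragment 4: offset=5 data="JTW" -> buffer=dZCklJTW???wNFicM

Answer: dZCklJTW???wNFicM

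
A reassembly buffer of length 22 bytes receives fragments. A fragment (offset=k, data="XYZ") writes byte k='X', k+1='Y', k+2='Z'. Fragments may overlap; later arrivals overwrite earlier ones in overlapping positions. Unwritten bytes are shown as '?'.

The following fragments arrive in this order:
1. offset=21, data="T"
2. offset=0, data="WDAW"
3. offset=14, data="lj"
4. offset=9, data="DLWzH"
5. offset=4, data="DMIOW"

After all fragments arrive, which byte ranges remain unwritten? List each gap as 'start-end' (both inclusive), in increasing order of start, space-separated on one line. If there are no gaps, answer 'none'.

Answer: 16-20

Derivation:
Fragment 1: offset=21 len=1
Fragment 2: offset=0 len=4
Fragment 3: offset=14 len=2
Fragment 4: offset=9 len=5
Fragment 5: offset=4 len=5
Gaps: 16-20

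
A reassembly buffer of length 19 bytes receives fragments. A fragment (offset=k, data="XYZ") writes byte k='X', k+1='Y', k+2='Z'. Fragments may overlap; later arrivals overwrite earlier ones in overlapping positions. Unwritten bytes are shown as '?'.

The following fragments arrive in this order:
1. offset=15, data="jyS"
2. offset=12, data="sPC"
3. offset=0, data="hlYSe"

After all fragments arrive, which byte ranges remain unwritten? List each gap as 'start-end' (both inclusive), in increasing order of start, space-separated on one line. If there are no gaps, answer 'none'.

Fragment 1: offset=15 len=3
Fragment 2: offset=12 len=3
Fragment 3: offset=0 len=5
Gaps: 5-11 18-18

Answer: 5-11 18-18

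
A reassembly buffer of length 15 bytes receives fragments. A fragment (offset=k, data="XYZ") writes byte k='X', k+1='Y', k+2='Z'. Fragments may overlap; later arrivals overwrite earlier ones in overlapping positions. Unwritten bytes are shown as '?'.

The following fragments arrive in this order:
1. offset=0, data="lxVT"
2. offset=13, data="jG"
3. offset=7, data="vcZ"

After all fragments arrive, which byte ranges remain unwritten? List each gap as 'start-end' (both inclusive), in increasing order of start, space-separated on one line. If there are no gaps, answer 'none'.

Fragment 1: offset=0 len=4
Fragment 2: offset=13 len=2
Fragment 3: offset=7 len=3
Gaps: 4-6 10-12

Answer: 4-6 10-12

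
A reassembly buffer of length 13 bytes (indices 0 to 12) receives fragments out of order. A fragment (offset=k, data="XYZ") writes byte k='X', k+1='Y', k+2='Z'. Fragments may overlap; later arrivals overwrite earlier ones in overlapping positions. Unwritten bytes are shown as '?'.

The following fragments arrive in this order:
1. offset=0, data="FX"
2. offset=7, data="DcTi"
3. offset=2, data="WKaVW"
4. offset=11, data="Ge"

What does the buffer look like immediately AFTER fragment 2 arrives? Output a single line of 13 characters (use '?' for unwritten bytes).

Fragment 1: offset=0 data="FX" -> buffer=FX???????????
Fragment 2: offset=7 data="DcTi" -> buffer=FX?????DcTi??

Answer: FX?????DcTi??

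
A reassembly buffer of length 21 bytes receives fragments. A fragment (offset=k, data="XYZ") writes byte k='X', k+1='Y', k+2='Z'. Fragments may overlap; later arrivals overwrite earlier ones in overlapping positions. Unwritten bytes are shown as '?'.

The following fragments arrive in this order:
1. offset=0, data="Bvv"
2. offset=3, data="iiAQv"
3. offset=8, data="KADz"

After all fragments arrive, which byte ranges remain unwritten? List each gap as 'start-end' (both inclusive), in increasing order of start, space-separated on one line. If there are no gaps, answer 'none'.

Fragment 1: offset=0 len=3
Fragment 2: offset=3 len=5
Fragment 3: offset=8 len=4
Gaps: 12-20

Answer: 12-20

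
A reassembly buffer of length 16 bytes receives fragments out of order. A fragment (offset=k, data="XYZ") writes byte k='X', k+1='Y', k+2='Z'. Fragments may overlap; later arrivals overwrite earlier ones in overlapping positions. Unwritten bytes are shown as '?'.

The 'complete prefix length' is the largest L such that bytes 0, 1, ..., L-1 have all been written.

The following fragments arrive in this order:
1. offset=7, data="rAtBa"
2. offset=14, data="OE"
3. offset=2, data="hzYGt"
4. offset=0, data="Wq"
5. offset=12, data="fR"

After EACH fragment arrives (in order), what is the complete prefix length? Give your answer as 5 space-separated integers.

Answer: 0 0 0 12 16

Derivation:
Fragment 1: offset=7 data="rAtBa" -> buffer=???????rAtBa???? -> prefix_len=0
Fragment 2: offset=14 data="OE" -> buffer=???????rAtBa??OE -> prefix_len=0
Fragment 3: offset=2 data="hzYGt" -> buffer=??hzYGtrAtBa??OE -> prefix_len=0
Fragment 4: offset=0 data="Wq" -> buffer=WqhzYGtrAtBa??OE -> prefix_len=12
Fragment 5: offset=12 data="fR" -> buffer=WqhzYGtrAtBafROE -> prefix_len=16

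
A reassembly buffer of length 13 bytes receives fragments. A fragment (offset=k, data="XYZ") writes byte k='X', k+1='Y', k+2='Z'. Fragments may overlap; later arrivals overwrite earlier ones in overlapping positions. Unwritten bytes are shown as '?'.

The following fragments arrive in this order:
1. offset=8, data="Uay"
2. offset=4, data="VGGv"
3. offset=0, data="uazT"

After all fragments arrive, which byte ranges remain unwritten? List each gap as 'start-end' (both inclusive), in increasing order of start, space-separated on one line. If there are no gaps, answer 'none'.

Answer: 11-12

Derivation:
Fragment 1: offset=8 len=3
Fragment 2: offset=4 len=4
Fragment 3: offset=0 len=4
Gaps: 11-12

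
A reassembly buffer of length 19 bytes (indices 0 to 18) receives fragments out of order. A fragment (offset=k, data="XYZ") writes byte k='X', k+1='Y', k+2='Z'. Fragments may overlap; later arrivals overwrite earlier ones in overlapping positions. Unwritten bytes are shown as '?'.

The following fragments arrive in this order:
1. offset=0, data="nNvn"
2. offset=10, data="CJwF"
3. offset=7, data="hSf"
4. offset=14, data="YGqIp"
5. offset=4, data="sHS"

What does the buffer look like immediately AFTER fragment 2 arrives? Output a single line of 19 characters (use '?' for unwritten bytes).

Answer: nNvn??????CJwF?????

Derivation:
Fragment 1: offset=0 data="nNvn" -> buffer=nNvn???????????????
Fragment 2: offset=10 data="CJwF" -> buffer=nNvn??????CJwF?????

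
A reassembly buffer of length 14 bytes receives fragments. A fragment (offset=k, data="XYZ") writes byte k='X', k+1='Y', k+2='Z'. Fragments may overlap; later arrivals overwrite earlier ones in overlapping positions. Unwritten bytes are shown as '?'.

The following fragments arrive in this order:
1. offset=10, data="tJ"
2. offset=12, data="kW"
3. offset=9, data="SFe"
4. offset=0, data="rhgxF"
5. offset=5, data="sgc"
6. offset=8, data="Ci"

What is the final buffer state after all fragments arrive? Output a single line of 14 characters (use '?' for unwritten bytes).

Fragment 1: offset=10 data="tJ" -> buffer=??????????tJ??
Fragment 2: offset=12 data="kW" -> buffer=??????????tJkW
Fragment 3: offset=9 data="SFe" -> buffer=?????????SFekW
Fragment 4: offset=0 data="rhgxF" -> buffer=rhgxF????SFekW
Fragment 5: offset=5 data="sgc" -> buffer=rhgxFsgc?SFekW
Fragment 6: offset=8 data="Ci" -> buffer=rhgxFsgcCiFekW

Answer: rhgxFsgcCiFekW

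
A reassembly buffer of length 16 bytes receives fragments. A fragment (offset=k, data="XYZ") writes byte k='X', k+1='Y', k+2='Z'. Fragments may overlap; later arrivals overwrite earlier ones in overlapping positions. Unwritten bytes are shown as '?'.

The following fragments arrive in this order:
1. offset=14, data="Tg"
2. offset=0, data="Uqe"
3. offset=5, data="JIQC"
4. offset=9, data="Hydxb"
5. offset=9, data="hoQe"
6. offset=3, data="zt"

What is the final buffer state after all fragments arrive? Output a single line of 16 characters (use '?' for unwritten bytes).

Fragment 1: offset=14 data="Tg" -> buffer=??????????????Tg
Fragment 2: offset=0 data="Uqe" -> buffer=Uqe???????????Tg
Fragment 3: offset=5 data="JIQC" -> buffer=Uqe??JIQC?????Tg
Fragment 4: offset=9 data="Hydxb" -> buffer=Uqe??JIQCHydxbTg
Fragment 5: offset=9 data="hoQe" -> buffer=Uqe??JIQChoQebTg
Fragment 6: offset=3 data="zt" -> buffer=UqeztJIQChoQebTg

Answer: UqeztJIQChoQebTg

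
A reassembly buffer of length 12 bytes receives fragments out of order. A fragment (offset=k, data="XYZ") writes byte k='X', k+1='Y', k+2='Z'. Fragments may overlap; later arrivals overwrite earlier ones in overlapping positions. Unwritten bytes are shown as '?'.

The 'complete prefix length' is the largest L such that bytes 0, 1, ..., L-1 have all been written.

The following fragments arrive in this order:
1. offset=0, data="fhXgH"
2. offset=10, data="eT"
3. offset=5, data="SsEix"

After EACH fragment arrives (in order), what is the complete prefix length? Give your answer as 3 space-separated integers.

Answer: 5 5 12

Derivation:
Fragment 1: offset=0 data="fhXgH" -> buffer=fhXgH??????? -> prefix_len=5
Fragment 2: offset=10 data="eT" -> buffer=fhXgH?????eT -> prefix_len=5
Fragment 3: offset=5 data="SsEix" -> buffer=fhXgHSsEixeT -> prefix_len=12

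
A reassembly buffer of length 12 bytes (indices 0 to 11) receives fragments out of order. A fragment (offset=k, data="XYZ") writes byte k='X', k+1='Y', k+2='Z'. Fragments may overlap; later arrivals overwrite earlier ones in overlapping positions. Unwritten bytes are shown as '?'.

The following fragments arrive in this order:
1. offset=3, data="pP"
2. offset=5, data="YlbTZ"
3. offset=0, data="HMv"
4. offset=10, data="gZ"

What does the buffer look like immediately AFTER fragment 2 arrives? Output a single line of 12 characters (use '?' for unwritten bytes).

Fragment 1: offset=3 data="pP" -> buffer=???pP???????
Fragment 2: offset=5 data="YlbTZ" -> buffer=???pPYlbTZ??

Answer: ???pPYlbTZ??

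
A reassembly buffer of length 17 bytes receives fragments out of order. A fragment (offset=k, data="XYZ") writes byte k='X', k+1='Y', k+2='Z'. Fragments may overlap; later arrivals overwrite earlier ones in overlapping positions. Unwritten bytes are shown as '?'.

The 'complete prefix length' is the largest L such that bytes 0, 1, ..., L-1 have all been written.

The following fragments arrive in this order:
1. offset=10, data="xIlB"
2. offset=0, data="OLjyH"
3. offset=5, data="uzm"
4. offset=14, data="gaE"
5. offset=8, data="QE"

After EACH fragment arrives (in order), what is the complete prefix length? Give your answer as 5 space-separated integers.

Answer: 0 5 8 8 17

Derivation:
Fragment 1: offset=10 data="xIlB" -> buffer=??????????xIlB??? -> prefix_len=0
Fragment 2: offset=0 data="OLjyH" -> buffer=OLjyH?????xIlB??? -> prefix_len=5
Fragment 3: offset=5 data="uzm" -> buffer=OLjyHuzm??xIlB??? -> prefix_len=8
Fragment 4: offset=14 data="gaE" -> buffer=OLjyHuzm??xIlBgaE -> prefix_len=8
Fragment 5: offset=8 data="QE" -> buffer=OLjyHuzmQExIlBgaE -> prefix_len=17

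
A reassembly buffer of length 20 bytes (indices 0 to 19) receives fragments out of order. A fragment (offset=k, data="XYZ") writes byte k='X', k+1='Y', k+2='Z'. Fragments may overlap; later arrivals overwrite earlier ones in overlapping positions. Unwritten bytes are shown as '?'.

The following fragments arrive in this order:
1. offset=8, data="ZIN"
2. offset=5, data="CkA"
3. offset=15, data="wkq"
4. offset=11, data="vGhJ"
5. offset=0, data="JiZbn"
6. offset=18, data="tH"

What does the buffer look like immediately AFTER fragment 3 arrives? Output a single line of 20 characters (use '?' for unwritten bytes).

Answer: ?????CkAZIN????wkq??

Derivation:
Fragment 1: offset=8 data="ZIN" -> buffer=????????ZIN?????????
Fragment 2: offset=5 data="CkA" -> buffer=?????CkAZIN?????????
Fragment 3: offset=15 data="wkq" -> buffer=?????CkAZIN????wkq??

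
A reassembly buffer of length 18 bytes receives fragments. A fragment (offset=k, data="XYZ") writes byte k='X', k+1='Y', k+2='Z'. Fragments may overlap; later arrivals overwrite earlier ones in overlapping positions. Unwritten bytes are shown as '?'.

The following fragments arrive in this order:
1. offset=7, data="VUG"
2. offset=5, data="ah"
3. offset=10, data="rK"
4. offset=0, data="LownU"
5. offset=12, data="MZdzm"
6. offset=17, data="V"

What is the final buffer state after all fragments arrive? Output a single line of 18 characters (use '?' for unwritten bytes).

Answer: LownUahVUGrKMZdzmV

Derivation:
Fragment 1: offset=7 data="VUG" -> buffer=???????VUG????????
Fragment 2: offset=5 data="ah" -> buffer=?????ahVUG????????
Fragment 3: offset=10 data="rK" -> buffer=?????ahVUGrK??????
Fragment 4: offset=0 data="LownU" -> buffer=LownUahVUGrK??????
Fragment 5: offset=12 data="MZdzm" -> buffer=LownUahVUGrKMZdzm?
Fragment 6: offset=17 data="V" -> buffer=LownUahVUGrKMZdzmV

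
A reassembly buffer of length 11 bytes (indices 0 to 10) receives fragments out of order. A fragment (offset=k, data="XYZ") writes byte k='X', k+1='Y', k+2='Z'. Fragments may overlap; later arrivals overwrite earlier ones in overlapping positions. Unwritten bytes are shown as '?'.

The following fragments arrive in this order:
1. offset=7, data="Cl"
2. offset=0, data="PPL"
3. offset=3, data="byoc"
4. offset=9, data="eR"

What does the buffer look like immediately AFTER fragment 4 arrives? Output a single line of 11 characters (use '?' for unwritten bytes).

Fragment 1: offset=7 data="Cl" -> buffer=???????Cl??
Fragment 2: offset=0 data="PPL" -> buffer=PPL????Cl??
Fragment 3: offset=3 data="byoc" -> buffer=PPLbyocCl??
Fragment 4: offset=9 data="eR" -> buffer=PPLbyocCleR

Answer: PPLbyocCleR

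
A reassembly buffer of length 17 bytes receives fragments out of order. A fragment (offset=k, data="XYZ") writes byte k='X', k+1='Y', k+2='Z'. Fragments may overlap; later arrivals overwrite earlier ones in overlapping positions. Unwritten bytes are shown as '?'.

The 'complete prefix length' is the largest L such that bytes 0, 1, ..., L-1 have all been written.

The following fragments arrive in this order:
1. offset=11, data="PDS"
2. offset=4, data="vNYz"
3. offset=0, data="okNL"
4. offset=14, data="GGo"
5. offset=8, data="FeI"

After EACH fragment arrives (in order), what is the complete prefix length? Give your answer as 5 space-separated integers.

Answer: 0 0 8 8 17

Derivation:
Fragment 1: offset=11 data="PDS" -> buffer=???????????PDS??? -> prefix_len=0
Fragment 2: offset=4 data="vNYz" -> buffer=????vNYz???PDS??? -> prefix_len=0
Fragment 3: offset=0 data="okNL" -> buffer=okNLvNYz???PDS??? -> prefix_len=8
Fragment 4: offset=14 data="GGo" -> buffer=okNLvNYz???PDSGGo -> prefix_len=8
Fragment 5: offset=8 data="FeI" -> buffer=okNLvNYzFeIPDSGGo -> prefix_len=17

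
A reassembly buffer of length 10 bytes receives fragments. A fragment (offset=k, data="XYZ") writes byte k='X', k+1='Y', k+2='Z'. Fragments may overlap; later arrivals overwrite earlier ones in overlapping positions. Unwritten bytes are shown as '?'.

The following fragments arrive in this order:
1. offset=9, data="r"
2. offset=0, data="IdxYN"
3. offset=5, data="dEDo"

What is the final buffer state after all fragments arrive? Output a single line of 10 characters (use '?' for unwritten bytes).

Answer: IdxYNdEDor

Derivation:
Fragment 1: offset=9 data="r" -> buffer=?????????r
Fragment 2: offset=0 data="IdxYN" -> buffer=IdxYN????r
Fragment 3: offset=5 data="dEDo" -> buffer=IdxYNdEDor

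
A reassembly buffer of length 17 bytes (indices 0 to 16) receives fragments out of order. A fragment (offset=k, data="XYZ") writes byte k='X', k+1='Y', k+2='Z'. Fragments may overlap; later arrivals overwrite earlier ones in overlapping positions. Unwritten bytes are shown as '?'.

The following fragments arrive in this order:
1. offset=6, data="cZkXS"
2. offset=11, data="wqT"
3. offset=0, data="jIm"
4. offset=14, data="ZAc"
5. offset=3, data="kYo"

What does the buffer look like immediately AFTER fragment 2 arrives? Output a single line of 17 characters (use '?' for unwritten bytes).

Answer: ??????cZkXSwqT???

Derivation:
Fragment 1: offset=6 data="cZkXS" -> buffer=??????cZkXS??????
Fragment 2: offset=11 data="wqT" -> buffer=??????cZkXSwqT???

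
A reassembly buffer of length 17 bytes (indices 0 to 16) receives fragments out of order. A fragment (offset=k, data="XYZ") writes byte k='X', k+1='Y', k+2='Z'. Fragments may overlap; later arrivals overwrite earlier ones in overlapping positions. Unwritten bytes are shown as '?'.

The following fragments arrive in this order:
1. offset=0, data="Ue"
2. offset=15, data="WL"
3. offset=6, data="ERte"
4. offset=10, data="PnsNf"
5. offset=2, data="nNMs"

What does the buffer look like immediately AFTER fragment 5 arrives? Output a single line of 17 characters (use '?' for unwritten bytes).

Fragment 1: offset=0 data="Ue" -> buffer=Ue???????????????
Fragment 2: offset=15 data="WL" -> buffer=Ue?????????????WL
Fragment 3: offset=6 data="ERte" -> buffer=Ue????ERte?????WL
Fragment 4: offset=10 data="PnsNf" -> buffer=Ue????ERtePnsNfWL
Fragment 5: offset=2 data="nNMs" -> buffer=UenNMsERtePnsNfWL

Answer: UenNMsERtePnsNfWL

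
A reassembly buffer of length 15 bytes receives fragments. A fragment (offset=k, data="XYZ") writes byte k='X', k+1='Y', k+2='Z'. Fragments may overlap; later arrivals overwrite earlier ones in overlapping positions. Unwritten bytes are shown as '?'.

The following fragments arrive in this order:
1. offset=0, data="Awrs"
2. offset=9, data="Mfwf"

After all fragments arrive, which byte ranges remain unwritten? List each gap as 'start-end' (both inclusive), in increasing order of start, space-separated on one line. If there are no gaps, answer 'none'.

Answer: 4-8 13-14

Derivation:
Fragment 1: offset=0 len=4
Fragment 2: offset=9 len=4
Gaps: 4-8 13-14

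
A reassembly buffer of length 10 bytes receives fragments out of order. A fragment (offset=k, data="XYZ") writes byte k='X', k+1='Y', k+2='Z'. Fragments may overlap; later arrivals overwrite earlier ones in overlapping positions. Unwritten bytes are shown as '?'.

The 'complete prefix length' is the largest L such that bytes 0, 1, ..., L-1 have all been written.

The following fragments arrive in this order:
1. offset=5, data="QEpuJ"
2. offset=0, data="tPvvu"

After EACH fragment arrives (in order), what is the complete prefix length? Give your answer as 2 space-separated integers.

Answer: 0 10

Derivation:
Fragment 1: offset=5 data="QEpuJ" -> buffer=?????QEpuJ -> prefix_len=0
Fragment 2: offset=0 data="tPvvu" -> buffer=tPvvuQEpuJ -> prefix_len=10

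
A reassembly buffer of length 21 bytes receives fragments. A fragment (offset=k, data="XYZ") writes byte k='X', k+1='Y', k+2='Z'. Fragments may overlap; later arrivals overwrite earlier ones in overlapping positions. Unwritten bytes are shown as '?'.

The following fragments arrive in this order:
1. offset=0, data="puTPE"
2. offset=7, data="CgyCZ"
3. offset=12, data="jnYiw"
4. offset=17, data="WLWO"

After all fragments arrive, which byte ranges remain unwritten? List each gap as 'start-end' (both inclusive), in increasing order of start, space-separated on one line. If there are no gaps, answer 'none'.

Fragment 1: offset=0 len=5
Fragment 2: offset=7 len=5
Fragment 3: offset=12 len=5
Fragment 4: offset=17 len=4
Gaps: 5-6

Answer: 5-6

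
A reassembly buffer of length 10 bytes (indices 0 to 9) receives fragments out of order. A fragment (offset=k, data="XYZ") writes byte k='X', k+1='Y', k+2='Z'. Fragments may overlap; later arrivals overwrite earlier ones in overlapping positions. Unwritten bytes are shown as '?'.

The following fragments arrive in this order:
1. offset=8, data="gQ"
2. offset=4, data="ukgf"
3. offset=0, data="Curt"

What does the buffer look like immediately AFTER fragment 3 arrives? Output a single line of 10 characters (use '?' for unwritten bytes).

Answer: CurtukgfgQ

Derivation:
Fragment 1: offset=8 data="gQ" -> buffer=????????gQ
Fragment 2: offset=4 data="ukgf" -> buffer=????ukgfgQ
Fragment 3: offset=0 data="Curt" -> buffer=CurtukgfgQ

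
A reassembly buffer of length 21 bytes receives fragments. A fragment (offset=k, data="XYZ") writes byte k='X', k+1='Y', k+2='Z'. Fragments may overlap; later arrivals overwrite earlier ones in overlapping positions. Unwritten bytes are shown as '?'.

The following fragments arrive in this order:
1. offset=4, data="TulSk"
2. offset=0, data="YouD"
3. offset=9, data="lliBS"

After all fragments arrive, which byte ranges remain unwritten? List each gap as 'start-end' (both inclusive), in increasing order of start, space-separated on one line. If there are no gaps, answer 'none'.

Fragment 1: offset=4 len=5
Fragment 2: offset=0 len=4
Fragment 3: offset=9 len=5
Gaps: 14-20

Answer: 14-20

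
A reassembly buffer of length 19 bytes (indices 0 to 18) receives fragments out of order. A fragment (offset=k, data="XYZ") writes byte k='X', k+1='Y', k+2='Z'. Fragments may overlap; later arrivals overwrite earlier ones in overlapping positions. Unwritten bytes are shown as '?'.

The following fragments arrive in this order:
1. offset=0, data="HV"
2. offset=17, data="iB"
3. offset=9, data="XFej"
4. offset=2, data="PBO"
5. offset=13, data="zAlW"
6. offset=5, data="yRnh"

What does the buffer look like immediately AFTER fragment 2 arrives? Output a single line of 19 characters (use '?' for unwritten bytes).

Fragment 1: offset=0 data="HV" -> buffer=HV?????????????????
Fragment 2: offset=17 data="iB" -> buffer=HV???????????????iB

Answer: HV???????????????iB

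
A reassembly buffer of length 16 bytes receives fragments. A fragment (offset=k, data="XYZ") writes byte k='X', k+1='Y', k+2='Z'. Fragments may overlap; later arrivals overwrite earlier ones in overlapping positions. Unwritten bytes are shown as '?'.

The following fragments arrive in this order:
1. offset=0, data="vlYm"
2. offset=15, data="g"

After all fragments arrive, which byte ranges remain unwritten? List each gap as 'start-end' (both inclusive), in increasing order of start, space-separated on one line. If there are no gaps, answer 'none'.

Answer: 4-14

Derivation:
Fragment 1: offset=0 len=4
Fragment 2: offset=15 len=1
Gaps: 4-14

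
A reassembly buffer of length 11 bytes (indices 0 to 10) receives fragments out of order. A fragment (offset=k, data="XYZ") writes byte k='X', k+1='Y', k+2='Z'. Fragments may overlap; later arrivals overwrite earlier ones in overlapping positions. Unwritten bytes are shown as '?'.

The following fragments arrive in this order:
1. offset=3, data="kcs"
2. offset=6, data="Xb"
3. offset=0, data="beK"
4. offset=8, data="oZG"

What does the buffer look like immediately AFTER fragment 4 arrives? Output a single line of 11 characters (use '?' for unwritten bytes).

Answer: beKkcsXboZG

Derivation:
Fragment 1: offset=3 data="kcs" -> buffer=???kcs?????
Fragment 2: offset=6 data="Xb" -> buffer=???kcsXb???
Fragment 3: offset=0 data="beK" -> buffer=beKkcsXb???
Fragment 4: offset=8 data="oZG" -> buffer=beKkcsXboZG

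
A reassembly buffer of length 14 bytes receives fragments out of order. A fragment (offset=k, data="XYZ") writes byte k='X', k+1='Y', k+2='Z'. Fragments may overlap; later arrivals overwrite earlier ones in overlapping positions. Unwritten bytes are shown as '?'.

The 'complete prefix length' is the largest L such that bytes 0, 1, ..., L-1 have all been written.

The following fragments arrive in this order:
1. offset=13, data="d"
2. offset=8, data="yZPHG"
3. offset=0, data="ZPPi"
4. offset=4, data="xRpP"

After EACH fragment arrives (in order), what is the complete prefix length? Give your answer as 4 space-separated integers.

Fragment 1: offset=13 data="d" -> buffer=?????????????d -> prefix_len=0
Fragment 2: offset=8 data="yZPHG" -> buffer=????????yZPHGd -> prefix_len=0
Fragment 3: offset=0 data="ZPPi" -> buffer=ZPPi????yZPHGd -> prefix_len=4
Fragment 4: offset=4 data="xRpP" -> buffer=ZPPixRpPyZPHGd -> prefix_len=14

Answer: 0 0 4 14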